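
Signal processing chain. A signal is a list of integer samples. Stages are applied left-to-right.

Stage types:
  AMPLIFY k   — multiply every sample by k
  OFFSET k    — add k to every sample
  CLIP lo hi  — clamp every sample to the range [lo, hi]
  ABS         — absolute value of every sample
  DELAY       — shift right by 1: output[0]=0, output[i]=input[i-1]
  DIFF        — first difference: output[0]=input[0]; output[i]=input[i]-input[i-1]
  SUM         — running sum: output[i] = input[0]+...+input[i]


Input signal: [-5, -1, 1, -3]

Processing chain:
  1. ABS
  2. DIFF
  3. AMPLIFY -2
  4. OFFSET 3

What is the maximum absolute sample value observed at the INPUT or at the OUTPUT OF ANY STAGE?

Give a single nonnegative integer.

Answer: 11

Derivation:
Input: [-5, -1, 1, -3] (max |s|=5)
Stage 1 (ABS): |-5|=5, |-1|=1, |1|=1, |-3|=3 -> [5, 1, 1, 3] (max |s|=5)
Stage 2 (DIFF): s[0]=5, 1-5=-4, 1-1=0, 3-1=2 -> [5, -4, 0, 2] (max |s|=5)
Stage 3 (AMPLIFY -2): 5*-2=-10, -4*-2=8, 0*-2=0, 2*-2=-4 -> [-10, 8, 0, -4] (max |s|=10)
Stage 4 (OFFSET 3): -10+3=-7, 8+3=11, 0+3=3, -4+3=-1 -> [-7, 11, 3, -1] (max |s|=11)
Overall max amplitude: 11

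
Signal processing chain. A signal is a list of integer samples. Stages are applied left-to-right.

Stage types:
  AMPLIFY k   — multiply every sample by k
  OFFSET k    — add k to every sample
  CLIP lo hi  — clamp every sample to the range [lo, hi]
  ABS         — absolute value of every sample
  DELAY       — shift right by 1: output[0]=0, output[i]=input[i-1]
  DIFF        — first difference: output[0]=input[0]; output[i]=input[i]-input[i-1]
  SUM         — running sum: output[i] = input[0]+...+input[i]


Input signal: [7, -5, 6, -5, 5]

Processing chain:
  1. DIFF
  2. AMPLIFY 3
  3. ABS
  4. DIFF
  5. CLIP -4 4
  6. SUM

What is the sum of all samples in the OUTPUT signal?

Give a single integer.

Input: [7, -5, 6, -5, 5]
Stage 1 (DIFF): s[0]=7, -5-7=-12, 6--5=11, -5-6=-11, 5--5=10 -> [7, -12, 11, -11, 10]
Stage 2 (AMPLIFY 3): 7*3=21, -12*3=-36, 11*3=33, -11*3=-33, 10*3=30 -> [21, -36, 33, -33, 30]
Stage 3 (ABS): |21|=21, |-36|=36, |33|=33, |-33|=33, |30|=30 -> [21, 36, 33, 33, 30]
Stage 4 (DIFF): s[0]=21, 36-21=15, 33-36=-3, 33-33=0, 30-33=-3 -> [21, 15, -3, 0, -3]
Stage 5 (CLIP -4 4): clip(21,-4,4)=4, clip(15,-4,4)=4, clip(-3,-4,4)=-3, clip(0,-4,4)=0, clip(-3,-4,4)=-3 -> [4, 4, -3, 0, -3]
Stage 6 (SUM): sum[0..0]=4, sum[0..1]=8, sum[0..2]=5, sum[0..3]=5, sum[0..4]=2 -> [4, 8, 5, 5, 2]
Output sum: 24

Answer: 24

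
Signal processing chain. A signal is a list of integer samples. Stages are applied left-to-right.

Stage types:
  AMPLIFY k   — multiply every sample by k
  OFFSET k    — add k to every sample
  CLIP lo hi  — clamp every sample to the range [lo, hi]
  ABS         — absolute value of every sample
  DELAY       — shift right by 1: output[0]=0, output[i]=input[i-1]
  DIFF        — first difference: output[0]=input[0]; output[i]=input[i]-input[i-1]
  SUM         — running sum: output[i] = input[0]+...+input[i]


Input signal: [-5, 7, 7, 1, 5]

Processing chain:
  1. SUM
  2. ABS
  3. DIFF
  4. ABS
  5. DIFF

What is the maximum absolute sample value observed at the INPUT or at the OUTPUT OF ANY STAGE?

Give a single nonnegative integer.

Answer: 15

Derivation:
Input: [-5, 7, 7, 1, 5] (max |s|=7)
Stage 1 (SUM): sum[0..0]=-5, sum[0..1]=2, sum[0..2]=9, sum[0..3]=10, sum[0..4]=15 -> [-5, 2, 9, 10, 15] (max |s|=15)
Stage 2 (ABS): |-5|=5, |2|=2, |9|=9, |10|=10, |15|=15 -> [5, 2, 9, 10, 15] (max |s|=15)
Stage 3 (DIFF): s[0]=5, 2-5=-3, 9-2=7, 10-9=1, 15-10=5 -> [5, -3, 7, 1, 5] (max |s|=7)
Stage 4 (ABS): |5|=5, |-3|=3, |7|=7, |1|=1, |5|=5 -> [5, 3, 7, 1, 5] (max |s|=7)
Stage 5 (DIFF): s[0]=5, 3-5=-2, 7-3=4, 1-7=-6, 5-1=4 -> [5, -2, 4, -6, 4] (max |s|=6)
Overall max amplitude: 15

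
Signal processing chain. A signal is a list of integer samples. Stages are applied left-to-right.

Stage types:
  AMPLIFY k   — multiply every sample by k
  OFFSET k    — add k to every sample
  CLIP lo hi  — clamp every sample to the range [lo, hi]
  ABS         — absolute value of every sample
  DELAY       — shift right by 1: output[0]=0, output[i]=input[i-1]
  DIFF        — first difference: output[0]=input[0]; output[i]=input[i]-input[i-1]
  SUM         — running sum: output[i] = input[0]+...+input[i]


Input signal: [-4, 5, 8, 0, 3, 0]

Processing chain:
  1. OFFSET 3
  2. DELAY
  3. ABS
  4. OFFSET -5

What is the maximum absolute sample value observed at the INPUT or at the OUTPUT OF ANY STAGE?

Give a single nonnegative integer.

Input: [-4, 5, 8, 0, 3, 0] (max |s|=8)
Stage 1 (OFFSET 3): -4+3=-1, 5+3=8, 8+3=11, 0+3=3, 3+3=6, 0+3=3 -> [-1, 8, 11, 3, 6, 3] (max |s|=11)
Stage 2 (DELAY): [0, -1, 8, 11, 3, 6] = [0, -1, 8, 11, 3, 6] -> [0, -1, 8, 11, 3, 6] (max |s|=11)
Stage 3 (ABS): |0|=0, |-1|=1, |8|=8, |11|=11, |3|=3, |6|=6 -> [0, 1, 8, 11, 3, 6] (max |s|=11)
Stage 4 (OFFSET -5): 0+-5=-5, 1+-5=-4, 8+-5=3, 11+-5=6, 3+-5=-2, 6+-5=1 -> [-5, -4, 3, 6, -2, 1] (max |s|=6)
Overall max amplitude: 11

Answer: 11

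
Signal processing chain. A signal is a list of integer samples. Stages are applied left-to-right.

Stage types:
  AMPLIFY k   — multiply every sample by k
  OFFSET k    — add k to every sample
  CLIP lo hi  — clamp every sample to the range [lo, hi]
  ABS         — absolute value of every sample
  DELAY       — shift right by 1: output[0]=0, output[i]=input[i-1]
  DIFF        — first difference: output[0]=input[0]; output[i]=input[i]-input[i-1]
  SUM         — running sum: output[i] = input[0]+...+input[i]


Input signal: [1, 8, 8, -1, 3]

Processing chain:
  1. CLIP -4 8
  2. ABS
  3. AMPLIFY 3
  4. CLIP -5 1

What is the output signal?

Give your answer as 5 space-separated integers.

Answer: 1 1 1 1 1

Derivation:
Input: [1, 8, 8, -1, 3]
Stage 1 (CLIP -4 8): clip(1,-4,8)=1, clip(8,-4,8)=8, clip(8,-4,8)=8, clip(-1,-4,8)=-1, clip(3,-4,8)=3 -> [1, 8, 8, -1, 3]
Stage 2 (ABS): |1|=1, |8|=8, |8|=8, |-1|=1, |3|=3 -> [1, 8, 8, 1, 3]
Stage 3 (AMPLIFY 3): 1*3=3, 8*3=24, 8*3=24, 1*3=3, 3*3=9 -> [3, 24, 24, 3, 9]
Stage 4 (CLIP -5 1): clip(3,-5,1)=1, clip(24,-5,1)=1, clip(24,-5,1)=1, clip(3,-5,1)=1, clip(9,-5,1)=1 -> [1, 1, 1, 1, 1]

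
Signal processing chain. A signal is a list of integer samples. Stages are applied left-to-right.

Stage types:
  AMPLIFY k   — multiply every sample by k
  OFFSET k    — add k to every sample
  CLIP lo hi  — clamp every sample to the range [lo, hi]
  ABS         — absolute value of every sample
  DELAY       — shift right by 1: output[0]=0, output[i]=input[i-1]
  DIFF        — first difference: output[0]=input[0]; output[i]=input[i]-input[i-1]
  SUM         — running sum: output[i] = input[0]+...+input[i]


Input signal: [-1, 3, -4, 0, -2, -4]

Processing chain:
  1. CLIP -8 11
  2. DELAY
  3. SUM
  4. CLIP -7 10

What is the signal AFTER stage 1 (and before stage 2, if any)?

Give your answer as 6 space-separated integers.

Answer: -1 3 -4 0 -2 -4

Derivation:
Input: [-1, 3, -4, 0, -2, -4]
Stage 1 (CLIP -8 11): clip(-1,-8,11)=-1, clip(3,-8,11)=3, clip(-4,-8,11)=-4, clip(0,-8,11)=0, clip(-2,-8,11)=-2, clip(-4,-8,11)=-4 -> [-1, 3, -4, 0, -2, -4]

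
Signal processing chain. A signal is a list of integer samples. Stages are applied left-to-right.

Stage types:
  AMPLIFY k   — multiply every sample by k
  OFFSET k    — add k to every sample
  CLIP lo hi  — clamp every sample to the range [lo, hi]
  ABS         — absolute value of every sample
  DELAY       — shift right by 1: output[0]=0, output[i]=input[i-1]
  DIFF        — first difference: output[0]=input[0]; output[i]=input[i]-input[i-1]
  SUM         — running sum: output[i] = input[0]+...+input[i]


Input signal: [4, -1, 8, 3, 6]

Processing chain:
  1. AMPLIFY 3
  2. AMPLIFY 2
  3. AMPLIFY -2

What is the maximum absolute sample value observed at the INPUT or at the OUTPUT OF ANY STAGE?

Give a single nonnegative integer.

Input: [4, -1, 8, 3, 6] (max |s|=8)
Stage 1 (AMPLIFY 3): 4*3=12, -1*3=-3, 8*3=24, 3*3=9, 6*3=18 -> [12, -3, 24, 9, 18] (max |s|=24)
Stage 2 (AMPLIFY 2): 12*2=24, -3*2=-6, 24*2=48, 9*2=18, 18*2=36 -> [24, -6, 48, 18, 36] (max |s|=48)
Stage 3 (AMPLIFY -2): 24*-2=-48, -6*-2=12, 48*-2=-96, 18*-2=-36, 36*-2=-72 -> [-48, 12, -96, -36, -72] (max |s|=96)
Overall max amplitude: 96

Answer: 96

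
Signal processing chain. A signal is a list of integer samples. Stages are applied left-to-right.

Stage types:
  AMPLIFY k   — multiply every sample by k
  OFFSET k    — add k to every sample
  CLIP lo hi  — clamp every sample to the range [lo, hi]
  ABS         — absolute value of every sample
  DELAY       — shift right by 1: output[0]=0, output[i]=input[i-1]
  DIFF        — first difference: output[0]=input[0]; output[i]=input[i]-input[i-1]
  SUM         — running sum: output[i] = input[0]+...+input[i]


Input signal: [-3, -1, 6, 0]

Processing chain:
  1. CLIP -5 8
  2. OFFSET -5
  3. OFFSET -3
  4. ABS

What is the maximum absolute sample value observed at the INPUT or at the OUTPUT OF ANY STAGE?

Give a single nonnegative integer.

Answer: 11

Derivation:
Input: [-3, -1, 6, 0] (max |s|=6)
Stage 1 (CLIP -5 8): clip(-3,-5,8)=-3, clip(-1,-5,8)=-1, clip(6,-5,8)=6, clip(0,-5,8)=0 -> [-3, -1, 6, 0] (max |s|=6)
Stage 2 (OFFSET -5): -3+-5=-8, -1+-5=-6, 6+-5=1, 0+-5=-5 -> [-8, -6, 1, -5] (max |s|=8)
Stage 3 (OFFSET -3): -8+-3=-11, -6+-3=-9, 1+-3=-2, -5+-3=-8 -> [-11, -9, -2, -8] (max |s|=11)
Stage 4 (ABS): |-11|=11, |-9|=9, |-2|=2, |-8|=8 -> [11, 9, 2, 8] (max |s|=11)
Overall max amplitude: 11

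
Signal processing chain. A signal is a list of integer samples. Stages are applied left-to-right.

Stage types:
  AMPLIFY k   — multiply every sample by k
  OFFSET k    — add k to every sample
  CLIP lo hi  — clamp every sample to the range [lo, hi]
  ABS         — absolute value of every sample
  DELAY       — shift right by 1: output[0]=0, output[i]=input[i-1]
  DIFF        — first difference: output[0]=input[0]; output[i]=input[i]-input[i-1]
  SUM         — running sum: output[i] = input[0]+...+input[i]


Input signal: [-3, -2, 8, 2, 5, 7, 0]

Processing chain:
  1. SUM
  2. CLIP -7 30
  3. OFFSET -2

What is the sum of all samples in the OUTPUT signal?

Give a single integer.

Input: [-3, -2, 8, 2, 5, 7, 0]
Stage 1 (SUM): sum[0..0]=-3, sum[0..1]=-5, sum[0..2]=3, sum[0..3]=5, sum[0..4]=10, sum[0..5]=17, sum[0..6]=17 -> [-3, -5, 3, 5, 10, 17, 17]
Stage 2 (CLIP -7 30): clip(-3,-7,30)=-3, clip(-5,-7,30)=-5, clip(3,-7,30)=3, clip(5,-7,30)=5, clip(10,-7,30)=10, clip(17,-7,30)=17, clip(17,-7,30)=17 -> [-3, -5, 3, 5, 10, 17, 17]
Stage 3 (OFFSET -2): -3+-2=-5, -5+-2=-7, 3+-2=1, 5+-2=3, 10+-2=8, 17+-2=15, 17+-2=15 -> [-5, -7, 1, 3, 8, 15, 15]
Output sum: 30

Answer: 30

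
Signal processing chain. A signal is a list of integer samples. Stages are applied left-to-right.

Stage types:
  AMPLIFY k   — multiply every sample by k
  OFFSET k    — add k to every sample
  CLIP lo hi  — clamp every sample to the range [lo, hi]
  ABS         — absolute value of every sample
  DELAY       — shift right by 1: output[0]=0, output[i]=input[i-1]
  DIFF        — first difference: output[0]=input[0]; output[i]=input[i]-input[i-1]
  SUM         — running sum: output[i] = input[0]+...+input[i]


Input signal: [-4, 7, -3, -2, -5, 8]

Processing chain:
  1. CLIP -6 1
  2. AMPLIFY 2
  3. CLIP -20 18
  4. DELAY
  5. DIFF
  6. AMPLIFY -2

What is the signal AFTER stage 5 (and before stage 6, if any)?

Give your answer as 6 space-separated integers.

Answer: 0 -8 10 -8 2 -6

Derivation:
Input: [-4, 7, -3, -2, -5, 8]
Stage 1 (CLIP -6 1): clip(-4,-6,1)=-4, clip(7,-6,1)=1, clip(-3,-6,1)=-3, clip(-2,-6,1)=-2, clip(-5,-6,1)=-5, clip(8,-6,1)=1 -> [-4, 1, -3, -2, -5, 1]
Stage 2 (AMPLIFY 2): -4*2=-8, 1*2=2, -3*2=-6, -2*2=-4, -5*2=-10, 1*2=2 -> [-8, 2, -6, -4, -10, 2]
Stage 3 (CLIP -20 18): clip(-8,-20,18)=-8, clip(2,-20,18)=2, clip(-6,-20,18)=-6, clip(-4,-20,18)=-4, clip(-10,-20,18)=-10, clip(2,-20,18)=2 -> [-8, 2, -6, -4, -10, 2]
Stage 4 (DELAY): [0, -8, 2, -6, -4, -10] = [0, -8, 2, -6, -4, -10] -> [0, -8, 2, -6, -4, -10]
Stage 5 (DIFF): s[0]=0, -8-0=-8, 2--8=10, -6-2=-8, -4--6=2, -10--4=-6 -> [0, -8, 10, -8, 2, -6]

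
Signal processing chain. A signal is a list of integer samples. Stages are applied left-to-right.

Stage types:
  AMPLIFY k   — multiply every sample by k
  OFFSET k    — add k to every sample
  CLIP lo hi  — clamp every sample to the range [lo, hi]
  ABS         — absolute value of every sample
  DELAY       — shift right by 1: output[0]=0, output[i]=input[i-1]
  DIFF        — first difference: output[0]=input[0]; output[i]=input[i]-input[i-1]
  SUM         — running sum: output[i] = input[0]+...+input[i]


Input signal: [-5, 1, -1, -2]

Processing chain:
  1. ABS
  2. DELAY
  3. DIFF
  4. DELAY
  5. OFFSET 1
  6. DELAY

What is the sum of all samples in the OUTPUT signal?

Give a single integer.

Input: [-5, 1, -1, -2]
Stage 1 (ABS): |-5|=5, |1|=1, |-1|=1, |-2|=2 -> [5, 1, 1, 2]
Stage 2 (DELAY): [0, 5, 1, 1] = [0, 5, 1, 1] -> [0, 5, 1, 1]
Stage 3 (DIFF): s[0]=0, 5-0=5, 1-5=-4, 1-1=0 -> [0, 5, -4, 0]
Stage 4 (DELAY): [0, 0, 5, -4] = [0, 0, 5, -4] -> [0, 0, 5, -4]
Stage 5 (OFFSET 1): 0+1=1, 0+1=1, 5+1=6, -4+1=-3 -> [1, 1, 6, -3]
Stage 6 (DELAY): [0, 1, 1, 6] = [0, 1, 1, 6] -> [0, 1, 1, 6]
Output sum: 8

Answer: 8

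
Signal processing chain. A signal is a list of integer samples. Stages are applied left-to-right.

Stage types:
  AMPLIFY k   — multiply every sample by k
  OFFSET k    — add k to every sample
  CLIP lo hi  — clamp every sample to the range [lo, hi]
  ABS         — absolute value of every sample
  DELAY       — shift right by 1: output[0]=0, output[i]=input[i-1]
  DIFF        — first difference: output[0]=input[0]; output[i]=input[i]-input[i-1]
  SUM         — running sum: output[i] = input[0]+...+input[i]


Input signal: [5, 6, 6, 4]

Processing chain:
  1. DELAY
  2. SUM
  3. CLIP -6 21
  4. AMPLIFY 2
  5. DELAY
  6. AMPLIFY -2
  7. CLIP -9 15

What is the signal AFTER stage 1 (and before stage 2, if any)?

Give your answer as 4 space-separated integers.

Input: [5, 6, 6, 4]
Stage 1 (DELAY): [0, 5, 6, 6] = [0, 5, 6, 6] -> [0, 5, 6, 6]

Answer: 0 5 6 6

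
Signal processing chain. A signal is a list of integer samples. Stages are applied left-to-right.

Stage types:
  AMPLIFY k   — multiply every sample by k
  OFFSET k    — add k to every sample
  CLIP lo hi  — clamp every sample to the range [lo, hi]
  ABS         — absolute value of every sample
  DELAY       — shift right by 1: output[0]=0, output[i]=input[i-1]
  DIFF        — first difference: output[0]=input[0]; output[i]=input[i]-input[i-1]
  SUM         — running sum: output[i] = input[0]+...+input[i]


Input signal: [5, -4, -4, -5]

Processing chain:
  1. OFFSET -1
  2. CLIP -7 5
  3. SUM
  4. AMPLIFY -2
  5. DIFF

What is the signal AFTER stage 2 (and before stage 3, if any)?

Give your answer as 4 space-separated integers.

Answer: 4 -5 -5 -6

Derivation:
Input: [5, -4, -4, -5]
Stage 1 (OFFSET -1): 5+-1=4, -4+-1=-5, -4+-1=-5, -5+-1=-6 -> [4, -5, -5, -6]
Stage 2 (CLIP -7 5): clip(4,-7,5)=4, clip(-5,-7,5)=-5, clip(-5,-7,5)=-5, clip(-6,-7,5)=-6 -> [4, -5, -5, -6]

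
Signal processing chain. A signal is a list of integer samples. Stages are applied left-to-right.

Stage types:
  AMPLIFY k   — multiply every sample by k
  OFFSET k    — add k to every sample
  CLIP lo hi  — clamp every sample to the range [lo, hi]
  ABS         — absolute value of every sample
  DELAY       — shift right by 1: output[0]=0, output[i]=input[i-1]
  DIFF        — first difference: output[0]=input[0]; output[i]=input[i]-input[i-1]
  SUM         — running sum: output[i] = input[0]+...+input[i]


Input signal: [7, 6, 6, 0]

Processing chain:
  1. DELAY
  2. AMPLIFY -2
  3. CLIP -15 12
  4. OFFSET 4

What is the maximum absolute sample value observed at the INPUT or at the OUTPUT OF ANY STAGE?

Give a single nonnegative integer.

Input: [7, 6, 6, 0] (max |s|=7)
Stage 1 (DELAY): [0, 7, 6, 6] = [0, 7, 6, 6] -> [0, 7, 6, 6] (max |s|=7)
Stage 2 (AMPLIFY -2): 0*-2=0, 7*-2=-14, 6*-2=-12, 6*-2=-12 -> [0, -14, -12, -12] (max |s|=14)
Stage 3 (CLIP -15 12): clip(0,-15,12)=0, clip(-14,-15,12)=-14, clip(-12,-15,12)=-12, clip(-12,-15,12)=-12 -> [0, -14, -12, -12] (max |s|=14)
Stage 4 (OFFSET 4): 0+4=4, -14+4=-10, -12+4=-8, -12+4=-8 -> [4, -10, -8, -8] (max |s|=10)
Overall max amplitude: 14

Answer: 14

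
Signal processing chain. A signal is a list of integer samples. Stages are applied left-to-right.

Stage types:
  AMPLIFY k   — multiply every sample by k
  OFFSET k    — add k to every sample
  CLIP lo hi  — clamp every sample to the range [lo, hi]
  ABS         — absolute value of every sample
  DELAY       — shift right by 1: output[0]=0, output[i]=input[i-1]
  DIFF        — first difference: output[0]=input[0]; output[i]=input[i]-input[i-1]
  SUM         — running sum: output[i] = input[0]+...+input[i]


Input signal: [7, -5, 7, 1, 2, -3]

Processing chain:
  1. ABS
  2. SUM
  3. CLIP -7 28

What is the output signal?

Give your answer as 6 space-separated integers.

Answer: 7 12 19 20 22 25

Derivation:
Input: [7, -5, 7, 1, 2, -3]
Stage 1 (ABS): |7|=7, |-5|=5, |7|=7, |1|=1, |2|=2, |-3|=3 -> [7, 5, 7, 1, 2, 3]
Stage 2 (SUM): sum[0..0]=7, sum[0..1]=12, sum[0..2]=19, sum[0..3]=20, sum[0..4]=22, sum[0..5]=25 -> [7, 12, 19, 20, 22, 25]
Stage 3 (CLIP -7 28): clip(7,-7,28)=7, clip(12,-7,28)=12, clip(19,-7,28)=19, clip(20,-7,28)=20, clip(22,-7,28)=22, clip(25,-7,28)=25 -> [7, 12, 19, 20, 22, 25]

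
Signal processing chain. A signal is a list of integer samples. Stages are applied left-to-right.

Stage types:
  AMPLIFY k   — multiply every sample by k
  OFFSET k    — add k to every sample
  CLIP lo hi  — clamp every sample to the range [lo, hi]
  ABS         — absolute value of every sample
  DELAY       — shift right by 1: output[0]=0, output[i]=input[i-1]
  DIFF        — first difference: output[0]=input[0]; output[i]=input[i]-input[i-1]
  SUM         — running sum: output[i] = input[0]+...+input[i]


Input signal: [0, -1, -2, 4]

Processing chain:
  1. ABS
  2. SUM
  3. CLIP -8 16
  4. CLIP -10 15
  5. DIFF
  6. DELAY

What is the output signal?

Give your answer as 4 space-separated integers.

Input: [0, -1, -2, 4]
Stage 1 (ABS): |0|=0, |-1|=1, |-2|=2, |4|=4 -> [0, 1, 2, 4]
Stage 2 (SUM): sum[0..0]=0, sum[0..1]=1, sum[0..2]=3, sum[0..3]=7 -> [0, 1, 3, 7]
Stage 3 (CLIP -8 16): clip(0,-8,16)=0, clip(1,-8,16)=1, clip(3,-8,16)=3, clip(7,-8,16)=7 -> [0, 1, 3, 7]
Stage 4 (CLIP -10 15): clip(0,-10,15)=0, clip(1,-10,15)=1, clip(3,-10,15)=3, clip(7,-10,15)=7 -> [0, 1, 3, 7]
Stage 5 (DIFF): s[0]=0, 1-0=1, 3-1=2, 7-3=4 -> [0, 1, 2, 4]
Stage 6 (DELAY): [0, 0, 1, 2] = [0, 0, 1, 2] -> [0, 0, 1, 2]

Answer: 0 0 1 2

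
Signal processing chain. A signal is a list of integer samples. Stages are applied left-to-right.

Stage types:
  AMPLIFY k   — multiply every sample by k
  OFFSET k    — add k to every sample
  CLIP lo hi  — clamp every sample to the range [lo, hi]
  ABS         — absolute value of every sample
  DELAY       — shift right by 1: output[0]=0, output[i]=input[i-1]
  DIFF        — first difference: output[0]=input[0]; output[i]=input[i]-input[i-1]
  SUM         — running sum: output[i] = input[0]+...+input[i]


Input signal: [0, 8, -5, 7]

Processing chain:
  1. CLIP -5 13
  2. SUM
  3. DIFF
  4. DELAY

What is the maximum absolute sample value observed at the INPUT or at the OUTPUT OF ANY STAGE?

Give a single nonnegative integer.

Answer: 10

Derivation:
Input: [0, 8, -5, 7] (max |s|=8)
Stage 1 (CLIP -5 13): clip(0,-5,13)=0, clip(8,-5,13)=8, clip(-5,-5,13)=-5, clip(7,-5,13)=7 -> [0, 8, -5, 7] (max |s|=8)
Stage 2 (SUM): sum[0..0]=0, sum[0..1]=8, sum[0..2]=3, sum[0..3]=10 -> [0, 8, 3, 10] (max |s|=10)
Stage 3 (DIFF): s[0]=0, 8-0=8, 3-8=-5, 10-3=7 -> [0, 8, -5, 7] (max |s|=8)
Stage 4 (DELAY): [0, 0, 8, -5] = [0, 0, 8, -5] -> [0, 0, 8, -5] (max |s|=8)
Overall max amplitude: 10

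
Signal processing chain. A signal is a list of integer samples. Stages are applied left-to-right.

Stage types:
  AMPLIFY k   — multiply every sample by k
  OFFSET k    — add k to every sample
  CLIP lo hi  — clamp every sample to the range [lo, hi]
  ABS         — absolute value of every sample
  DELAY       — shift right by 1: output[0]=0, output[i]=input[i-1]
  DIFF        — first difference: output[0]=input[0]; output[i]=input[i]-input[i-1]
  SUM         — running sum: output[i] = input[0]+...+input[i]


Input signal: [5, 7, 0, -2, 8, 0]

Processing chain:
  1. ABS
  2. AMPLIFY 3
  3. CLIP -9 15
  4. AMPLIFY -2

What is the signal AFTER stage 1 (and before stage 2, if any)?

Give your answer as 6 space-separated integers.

Answer: 5 7 0 2 8 0

Derivation:
Input: [5, 7, 0, -2, 8, 0]
Stage 1 (ABS): |5|=5, |7|=7, |0|=0, |-2|=2, |8|=8, |0|=0 -> [5, 7, 0, 2, 8, 0]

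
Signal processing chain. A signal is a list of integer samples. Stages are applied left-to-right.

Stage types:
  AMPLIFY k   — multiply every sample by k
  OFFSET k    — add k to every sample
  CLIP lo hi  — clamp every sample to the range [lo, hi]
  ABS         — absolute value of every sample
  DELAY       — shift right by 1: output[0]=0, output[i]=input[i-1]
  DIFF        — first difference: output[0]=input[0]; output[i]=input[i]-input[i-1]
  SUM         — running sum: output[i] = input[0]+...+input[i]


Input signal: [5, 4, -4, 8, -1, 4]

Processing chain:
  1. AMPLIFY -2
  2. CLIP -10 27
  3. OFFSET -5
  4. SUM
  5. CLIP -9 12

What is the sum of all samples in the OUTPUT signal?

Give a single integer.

Answer: -54

Derivation:
Input: [5, 4, -4, 8, -1, 4]
Stage 1 (AMPLIFY -2): 5*-2=-10, 4*-2=-8, -4*-2=8, 8*-2=-16, -1*-2=2, 4*-2=-8 -> [-10, -8, 8, -16, 2, -8]
Stage 2 (CLIP -10 27): clip(-10,-10,27)=-10, clip(-8,-10,27)=-8, clip(8,-10,27)=8, clip(-16,-10,27)=-10, clip(2,-10,27)=2, clip(-8,-10,27)=-8 -> [-10, -8, 8, -10, 2, -8]
Stage 3 (OFFSET -5): -10+-5=-15, -8+-5=-13, 8+-5=3, -10+-5=-15, 2+-5=-3, -8+-5=-13 -> [-15, -13, 3, -15, -3, -13]
Stage 4 (SUM): sum[0..0]=-15, sum[0..1]=-28, sum[0..2]=-25, sum[0..3]=-40, sum[0..4]=-43, sum[0..5]=-56 -> [-15, -28, -25, -40, -43, -56]
Stage 5 (CLIP -9 12): clip(-15,-9,12)=-9, clip(-28,-9,12)=-9, clip(-25,-9,12)=-9, clip(-40,-9,12)=-9, clip(-43,-9,12)=-9, clip(-56,-9,12)=-9 -> [-9, -9, -9, -9, -9, -9]
Output sum: -54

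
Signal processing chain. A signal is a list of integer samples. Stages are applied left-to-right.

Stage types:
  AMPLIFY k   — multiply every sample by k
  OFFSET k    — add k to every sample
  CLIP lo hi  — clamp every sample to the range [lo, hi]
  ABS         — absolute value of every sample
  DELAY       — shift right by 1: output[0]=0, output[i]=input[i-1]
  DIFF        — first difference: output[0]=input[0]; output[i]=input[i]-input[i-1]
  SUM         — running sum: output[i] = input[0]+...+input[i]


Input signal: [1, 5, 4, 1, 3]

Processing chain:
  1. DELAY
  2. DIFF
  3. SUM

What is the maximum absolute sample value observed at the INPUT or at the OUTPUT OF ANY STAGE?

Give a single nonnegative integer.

Answer: 5

Derivation:
Input: [1, 5, 4, 1, 3] (max |s|=5)
Stage 1 (DELAY): [0, 1, 5, 4, 1] = [0, 1, 5, 4, 1] -> [0, 1, 5, 4, 1] (max |s|=5)
Stage 2 (DIFF): s[0]=0, 1-0=1, 5-1=4, 4-5=-1, 1-4=-3 -> [0, 1, 4, -1, -3] (max |s|=4)
Stage 3 (SUM): sum[0..0]=0, sum[0..1]=1, sum[0..2]=5, sum[0..3]=4, sum[0..4]=1 -> [0, 1, 5, 4, 1] (max |s|=5)
Overall max amplitude: 5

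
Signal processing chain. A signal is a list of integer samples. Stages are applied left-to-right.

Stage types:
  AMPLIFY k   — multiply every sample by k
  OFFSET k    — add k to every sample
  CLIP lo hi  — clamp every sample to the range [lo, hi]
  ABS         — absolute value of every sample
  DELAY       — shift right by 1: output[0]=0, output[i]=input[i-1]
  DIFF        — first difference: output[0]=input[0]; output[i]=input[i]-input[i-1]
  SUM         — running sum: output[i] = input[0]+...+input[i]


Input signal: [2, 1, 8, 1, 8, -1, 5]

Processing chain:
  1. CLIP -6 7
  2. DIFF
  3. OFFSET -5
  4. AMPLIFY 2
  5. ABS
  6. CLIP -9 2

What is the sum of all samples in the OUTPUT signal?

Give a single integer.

Input: [2, 1, 8, 1, 8, -1, 5]
Stage 1 (CLIP -6 7): clip(2,-6,7)=2, clip(1,-6,7)=1, clip(8,-6,7)=7, clip(1,-6,7)=1, clip(8,-6,7)=7, clip(-1,-6,7)=-1, clip(5,-6,7)=5 -> [2, 1, 7, 1, 7, -1, 5]
Stage 2 (DIFF): s[0]=2, 1-2=-1, 7-1=6, 1-7=-6, 7-1=6, -1-7=-8, 5--1=6 -> [2, -1, 6, -6, 6, -8, 6]
Stage 3 (OFFSET -5): 2+-5=-3, -1+-5=-6, 6+-5=1, -6+-5=-11, 6+-5=1, -8+-5=-13, 6+-5=1 -> [-3, -6, 1, -11, 1, -13, 1]
Stage 4 (AMPLIFY 2): -3*2=-6, -6*2=-12, 1*2=2, -11*2=-22, 1*2=2, -13*2=-26, 1*2=2 -> [-6, -12, 2, -22, 2, -26, 2]
Stage 5 (ABS): |-6|=6, |-12|=12, |2|=2, |-22|=22, |2|=2, |-26|=26, |2|=2 -> [6, 12, 2, 22, 2, 26, 2]
Stage 6 (CLIP -9 2): clip(6,-9,2)=2, clip(12,-9,2)=2, clip(2,-9,2)=2, clip(22,-9,2)=2, clip(2,-9,2)=2, clip(26,-9,2)=2, clip(2,-9,2)=2 -> [2, 2, 2, 2, 2, 2, 2]
Output sum: 14

Answer: 14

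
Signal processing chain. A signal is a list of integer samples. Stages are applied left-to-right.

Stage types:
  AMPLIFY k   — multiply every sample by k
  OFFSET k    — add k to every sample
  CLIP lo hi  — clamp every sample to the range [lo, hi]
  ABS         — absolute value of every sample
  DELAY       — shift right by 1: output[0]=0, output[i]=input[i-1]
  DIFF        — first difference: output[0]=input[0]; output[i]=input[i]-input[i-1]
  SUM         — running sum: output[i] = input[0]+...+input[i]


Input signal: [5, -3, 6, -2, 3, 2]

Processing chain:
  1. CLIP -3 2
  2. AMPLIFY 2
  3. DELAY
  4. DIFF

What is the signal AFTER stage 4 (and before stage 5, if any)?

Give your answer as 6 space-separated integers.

Input: [5, -3, 6, -2, 3, 2]
Stage 1 (CLIP -3 2): clip(5,-3,2)=2, clip(-3,-3,2)=-3, clip(6,-3,2)=2, clip(-2,-3,2)=-2, clip(3,-3,2)=2, clip(2,-3,2)=2 -> [2, -3, 2, -2, 2, 2]
Stage 2 (AMPLIFY 2): 2*2=4, -3*2=-6, 2*2=4, -2*2=-4, 2*2=4, 2*2=4 -> [4, -6, 4, -4, 4, 4]
Stage 3 (DELAY): [0, 4, -6, 4, -4, 4] = [0, 4, -6, 4, -4, 4] -> [0, 4, -6, 4, -4, 4]
Stage 4 (DIFF): s[0]=0, 4-0=4, -6-4=-10, 4--6=10, -4-4=-8, 4--4=8 -> [0, 4, -10, 10, -8, 8]

Answer: 0 4 -10 10 -8 8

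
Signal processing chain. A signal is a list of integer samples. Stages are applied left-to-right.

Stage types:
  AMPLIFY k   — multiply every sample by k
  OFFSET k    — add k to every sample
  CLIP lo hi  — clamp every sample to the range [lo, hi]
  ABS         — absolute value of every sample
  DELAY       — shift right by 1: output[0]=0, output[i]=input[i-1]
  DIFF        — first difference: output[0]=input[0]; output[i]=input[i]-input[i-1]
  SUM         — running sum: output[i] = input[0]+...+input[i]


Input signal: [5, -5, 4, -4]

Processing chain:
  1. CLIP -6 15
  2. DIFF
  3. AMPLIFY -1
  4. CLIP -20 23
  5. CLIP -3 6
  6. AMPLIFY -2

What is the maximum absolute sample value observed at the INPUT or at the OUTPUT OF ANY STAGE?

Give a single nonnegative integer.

Answer: 12

Derivation:
Input: [5, -5, 4, -4] (max |s|=5)
Stage 1 (CLIP -6 15): clip(5,-6,15)=5, clip(-5,-6,15)=-5, clip(4,-6,15)=4, clip(-4,-6,15)=-4 -> [5, -5, 4, -4] (max |s|=5)
Stage 2 (DIFF): s[0]=5, -5-5=-10, 4--5=9, -4-4=-8 -> [5, -10, 9, -8] (max |s|=10)
Stage 3 (AMPLIFY -1): 5*-1=-5, -10*-1=10, 9*-1=-9, -8*-1=8 -> [-5, 10, -9, 8] (max |s|=10)
Stage 4 (CLIP -20 23): clip(-5,-20,23)=-5, clip(10,-20,23)=10, clip(-9,-20,23)=-9, clip(8,-20,23)=8 -> [-5, 10, -9, 8] (max |s|=10)
Stage 5 (CLIP -3 6): clip(-5,-3,6)=-3, clip(10,-3,6)=6, clip(-9,-3,6)=-3, clip(8,-3,6)=6 -> [-3, 6, -3, 6] (max |s|=6)
Stage 6 (AMPLIFY -2): -3*-2=6, 6*-2=-12, -3*-2=6, 6*-2=-12 -> [6, -12, 6, -12] (max |s|=12)
Overall max amplitude: 12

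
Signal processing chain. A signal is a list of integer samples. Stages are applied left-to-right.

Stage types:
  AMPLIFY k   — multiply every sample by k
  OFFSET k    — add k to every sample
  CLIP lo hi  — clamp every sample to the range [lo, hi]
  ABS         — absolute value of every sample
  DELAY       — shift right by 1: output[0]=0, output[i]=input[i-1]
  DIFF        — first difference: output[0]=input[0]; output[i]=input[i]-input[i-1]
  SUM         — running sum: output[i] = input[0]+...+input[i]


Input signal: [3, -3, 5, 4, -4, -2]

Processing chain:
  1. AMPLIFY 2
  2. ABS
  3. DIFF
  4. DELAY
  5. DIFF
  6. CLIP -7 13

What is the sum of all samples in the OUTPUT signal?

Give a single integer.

Answer: 0

Derivation:
Input: [3, -3, 5, 4, -4, -2]
Stage 1 (AMPLIFY 2): 3*2=6, -3*2=-6, 5*2=10, 4*2=8, -4*2=-8, -2*2=-4 -> [6, -6, 10, 8, -8, -4]
Stage 2 (ABS): |6|=6, |-6|=6, |10|=10, |8|=8, |-8|=8, |-4|=4 -> [6, 6, 10, 8, 8, 4]
Stage 3 (DIFF): s[0]=6, 6-6=0, 10-6=4, 8-10=-2, 8-8=0, 4-8=-4 -> [6, 0, 4, -2, 0, -4]
Stage 4 (DELAY): [0, 6, 0, 4, -2, 0] = [0, 6, 0, 4, -2, 0] -> [0, 6, 0, 4, -2, 0]
Stage 5 (DIFF): s[0]=0, 6-0=6, 0-6=-6, 4-0=4, -2-4=-6, 0--2=2 -> [0, 6, -6, 4, -6, 2]
Stage 6 (CLIP -7 13): clip(0,-7,13)=0, clip(6,-7,13)=6, clip(-6,-7,13)=-6, clip(4,-7,13)=4, clip(-6,-7,13)=-6, clip(2,-7,13)=2 -> [0, 6, -6, 4, -6, 2]
Output sum: 0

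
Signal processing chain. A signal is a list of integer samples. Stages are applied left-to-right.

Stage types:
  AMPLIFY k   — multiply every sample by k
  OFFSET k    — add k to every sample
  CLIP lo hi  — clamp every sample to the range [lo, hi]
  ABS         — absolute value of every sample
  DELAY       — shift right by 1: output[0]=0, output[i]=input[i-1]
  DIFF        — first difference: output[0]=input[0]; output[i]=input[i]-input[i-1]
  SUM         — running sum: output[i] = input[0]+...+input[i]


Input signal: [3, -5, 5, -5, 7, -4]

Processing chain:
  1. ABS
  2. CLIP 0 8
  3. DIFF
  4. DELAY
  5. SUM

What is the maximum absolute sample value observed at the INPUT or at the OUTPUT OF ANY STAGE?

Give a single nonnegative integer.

Input: [3, -5, 5, -5, 7, -4] (max |s|=7)
Stage 1 (ABS): |3|=3, |-5|=5, |5|=5, |-5|=5, |7|=7, |-4|=4 -> [3, 5, 5, 5, 7, 4] (max |s|=7)
Stage 2 (CLIP 0 8): clip(3,0,8)=3, clip(5,0,8)=5, clip(5,0,8)=5, clip(5,0,8)=5, clip(7,0,8)=7, clip(4,0,8)=4 -> [3, 5, 5, 5, 7, 4] (max |s|=7)
Stage 3 (DIFF): s[0]=3, 5-3=2, 5-5=0, 5-5=0, 7-5=2, 4-7=-3 -> [3, 2, 0, 0, 2, -3] (max |s|=3)
Stage 4 (DELAY): [0, 3, 2, 0, 0, 2] = [0, 3, 2, 0, 0, 2] -> [0, 3, 2, 0, 0, 2] (max |s|=3)
Stage 5 (SUM): sum[0..0]=0, sum[0..1]=3, sum[0..2]=5, sum[0..3]=5, sum[0..4]=5, sum[0..5]=7 -> [0, 3, 5, 5, 5, 7] (max |s|=7)
Overall max amplitude: 7

Answer: 7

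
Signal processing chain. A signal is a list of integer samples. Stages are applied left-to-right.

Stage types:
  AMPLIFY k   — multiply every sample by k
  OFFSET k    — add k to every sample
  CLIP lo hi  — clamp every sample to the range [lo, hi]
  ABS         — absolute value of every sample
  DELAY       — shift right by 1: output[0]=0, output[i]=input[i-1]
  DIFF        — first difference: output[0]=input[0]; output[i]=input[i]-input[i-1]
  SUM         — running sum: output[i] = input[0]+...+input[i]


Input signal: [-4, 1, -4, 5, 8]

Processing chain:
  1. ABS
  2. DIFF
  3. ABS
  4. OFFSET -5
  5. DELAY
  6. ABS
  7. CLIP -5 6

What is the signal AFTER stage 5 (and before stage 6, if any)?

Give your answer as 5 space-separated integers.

Answer: 0 -1 -2 -2 -4

Derivation:
Input: [-4, 1, -4, 5, 8]
Stage 1 (ABS): |-4|=4, |1|=1, |-4|=4, |5|=5, |8|=8 -> [4, 1, 4, 5, 8]
Stage 2 (DIFF): s[0]=4, 1-4=-3, 4-1=3, 5-4=1, 8-5=3 -> [4, -3, 3, 1, 3]
Stage 3 (ABS): |4|=4, |-3|=3, |3|=3, |1|=1, |3|=3 -> [4, 3, 3, 1, 3]
Stage 4 (OFFSET -5): 4+-5=-1, 3+-5=-2, 3+-5=-2, 1+-5=-4, 3+-5=-2 -> [-1, -2, -2, -4, -2]
Stage 5 (DELAY): [0, -1, -2, -2, -4] = [0, -1, -2, -2, -4] -> [0, -1, -2, -2, -4]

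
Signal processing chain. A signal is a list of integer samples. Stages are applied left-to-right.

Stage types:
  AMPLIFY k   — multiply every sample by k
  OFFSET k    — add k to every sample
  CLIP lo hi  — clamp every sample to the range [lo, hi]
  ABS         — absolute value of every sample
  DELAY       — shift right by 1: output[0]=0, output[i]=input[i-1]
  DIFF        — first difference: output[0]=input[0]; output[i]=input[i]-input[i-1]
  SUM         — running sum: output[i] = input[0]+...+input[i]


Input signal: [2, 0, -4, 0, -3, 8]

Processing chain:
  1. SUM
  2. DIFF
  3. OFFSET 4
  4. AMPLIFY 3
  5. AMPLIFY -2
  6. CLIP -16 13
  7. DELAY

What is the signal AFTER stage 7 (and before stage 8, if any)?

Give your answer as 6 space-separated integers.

Answer: 0 -16 -16 0 -16 -6

Derivation:
Input: [2, 0, -4, 0, -3, 8]
Stage 1 (SUM): sum[0..0]=2, sum[0..1]=2, sum[0..2]=-2, sum[0..3]=-2, sum[0..4]=-5, sum[0..5]=3 -> [2, 2, -2, -2, -5, 3]
Stage 2 (DIFF): s[0]=2, 2-2=0, -2-2=-4, -2--2=0, -5--2=-3, 3--5=8 -> [2, 0, -4, 0, -3, 8]
Stage 3 (OFFSET 4): 2+4=6, 0+4=4, -4+4=0, 0+4=4, -3+4=1, 8+4=12 -> [6, 4, 0, 4, 1, 12]
Stage 4 (AMPLIFY 3): 6*3=18, 4*3=12, 0*3=0, 4*3=12, 1*3=3, 12*3=36 -> [18, 12, 0, 12, 3, 36]
Stage 5 (AMPLIFY -2): 18*-2=-36, 12*-2=-24, 0*-2=0, 12*-2=-24, 3*-2=-6, 36*-2=-72 -> [-36, -24, 0, -24, -6, -72]
Stage 6 (CLIP -16 13): clip(-36,-16,13)=-16, clip(-24,-16,13)=-16, clip(0,-16,13)=0, clip(-24,-16,13)=-16, clip(-6,-16,13)=-6, clip(-72,-16,13)=-16 -> [-16, -16, 0, -16, -6, -16]
Stage 7 (DELAY): [0, -16, -16, 0, -16, -6] = [0, -16, -16, 0, -16, -6] -> [0, -16, -16, 0, -16, -6]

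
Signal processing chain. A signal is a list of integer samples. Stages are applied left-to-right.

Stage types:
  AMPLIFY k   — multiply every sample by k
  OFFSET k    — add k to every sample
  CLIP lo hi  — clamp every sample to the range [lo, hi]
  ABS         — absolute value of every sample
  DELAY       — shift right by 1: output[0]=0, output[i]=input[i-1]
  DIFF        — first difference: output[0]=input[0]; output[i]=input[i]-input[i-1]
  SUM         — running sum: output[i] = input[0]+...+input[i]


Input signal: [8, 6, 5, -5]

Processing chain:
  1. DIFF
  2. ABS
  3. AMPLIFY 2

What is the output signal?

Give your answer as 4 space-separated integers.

Answer: 16 4 2 20

Derivation:
Input: [8, 6, 5, -5]
Stage 1 (DIFF): s[0]=8, 6-8=-2, 5-6=-1, -5-5=-10 -> [8, -2, -1, -10]
Stage 2 (ABS): |8|=8, |-2|=2, |-1|=1, |-10|=10 -> [8, 2, 1, 10]
Stage 3 (AMPLIFY 2): 8*2=16, 2*2=4, 1*2=2, 10*2=20 -> [16, 4, 2, 20]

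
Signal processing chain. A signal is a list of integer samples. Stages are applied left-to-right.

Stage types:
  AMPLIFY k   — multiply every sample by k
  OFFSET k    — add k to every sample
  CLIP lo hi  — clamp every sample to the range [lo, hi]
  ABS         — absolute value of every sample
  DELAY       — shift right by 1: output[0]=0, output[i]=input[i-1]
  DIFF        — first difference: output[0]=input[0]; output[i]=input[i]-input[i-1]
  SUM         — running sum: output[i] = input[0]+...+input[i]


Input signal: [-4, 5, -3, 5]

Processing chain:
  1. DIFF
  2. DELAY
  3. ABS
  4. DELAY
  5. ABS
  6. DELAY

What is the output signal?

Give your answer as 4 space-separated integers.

Answer: 0 0 0 4

Derivation:
Input: [-4, 5, -3, 5]
Stage 1 (DIFF): s[0]=-4, 5--4=9, -3-5=-8, 5--3=8 -> [-4, 9, -8, 8]
Stage 2 (DELAY): [0, -4, 9, -8] = [0, -4, 9, -8] -> [0, -4, 9, -8]
Stage 3 (ABS): |0|=0, |-4|=4, |9|=9, |-8|=8 -> [0, 4, 9, 8]
Stage 4 (DELAY): [0, 0, 4, 9] = [0, 0, 4, 9] -> [0, 0, 4, 9]
Stage 5 (ABS): |0|=0, |0|=0, |4|=4, |9|=9 -> [0, 0, 4, 9]
Stage 6 (DELAY): [0, 0, 0, 4] = [0, 0, 0, 4] -> [0, 0, 0, 4]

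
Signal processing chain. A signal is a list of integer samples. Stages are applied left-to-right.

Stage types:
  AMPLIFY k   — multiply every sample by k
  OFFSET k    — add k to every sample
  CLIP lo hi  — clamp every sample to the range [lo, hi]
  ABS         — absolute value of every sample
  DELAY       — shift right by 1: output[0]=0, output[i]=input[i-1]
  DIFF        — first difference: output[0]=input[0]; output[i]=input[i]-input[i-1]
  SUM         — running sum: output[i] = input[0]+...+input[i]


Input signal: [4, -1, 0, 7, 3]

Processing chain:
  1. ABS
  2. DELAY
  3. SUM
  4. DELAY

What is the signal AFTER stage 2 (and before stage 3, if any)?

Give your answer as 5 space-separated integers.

Answer: 0 4 1 0 7

Derivation:
Input: [4, -1, 0, 7, 3]
Stage 1 (ABS): |4|=4, |-1|=1, |0|=0, |7|=7, |3|=3 -> [4, 1, 0, 7, 3]
Stage 2 (DELAY): [0, 4, 1, 0, 7] = [0, 4, 1, 0, 7] -> [0, 4, 1, 0, 7]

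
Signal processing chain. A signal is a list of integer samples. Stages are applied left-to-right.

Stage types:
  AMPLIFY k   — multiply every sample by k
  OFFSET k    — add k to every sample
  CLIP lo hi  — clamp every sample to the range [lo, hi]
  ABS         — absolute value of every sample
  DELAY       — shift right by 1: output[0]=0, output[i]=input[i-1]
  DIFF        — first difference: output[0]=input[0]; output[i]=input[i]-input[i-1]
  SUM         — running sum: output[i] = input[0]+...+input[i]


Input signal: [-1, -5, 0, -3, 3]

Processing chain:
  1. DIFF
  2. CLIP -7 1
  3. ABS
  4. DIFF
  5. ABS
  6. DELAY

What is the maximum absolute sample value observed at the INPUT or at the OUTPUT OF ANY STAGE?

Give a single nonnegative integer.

Input: [-1, -5, 0, -3, 3] (max |s|=5)
Stage 1 (DIFF): s[0]=-1, -5--1=-4, 0--5=5, -3-0=-3, 3--3=6 -> [-1, -4, 5, -3, 6] (max |s|=6)
Stage 2 (CLIP -7 1): clip(-1,-7,1)=-1, clip(-4,-7,1)=-4, clip(5,-7,1)=1, clip(-3,-7,1)=-3, clip(6,-7,1)=1 -> [-1, -4, 1, -3, 1] (max |s|=4)
Stage 3 (ABS): |-1|=1, |-4|=4, |1|=1, |-3|=3, |1|=1 -> [1, 4, 1, 3, 1] (max |s|=4)
Stage 4 (DIFF): s[0]=1, 4-1=3, 1-4=-3, 3-1=2, 1-3=-2 -> [1, 3, -3, 2, -2] (max |s|=3)
Stage 5 (ABS): |1|=1, |3|=3, |-3|=3, |2|=2, |-2|=2 -> [1, 3, 3, 2, 2] (max |s|=3)
Stage 6 (DELAY): [0, 1, 3, 3, 2] = [0, 1, 3, 3, 2] -> [0, 1, 3, 3, 2] (max |s|=3)
Overall max amplitude: 6

Answer: 6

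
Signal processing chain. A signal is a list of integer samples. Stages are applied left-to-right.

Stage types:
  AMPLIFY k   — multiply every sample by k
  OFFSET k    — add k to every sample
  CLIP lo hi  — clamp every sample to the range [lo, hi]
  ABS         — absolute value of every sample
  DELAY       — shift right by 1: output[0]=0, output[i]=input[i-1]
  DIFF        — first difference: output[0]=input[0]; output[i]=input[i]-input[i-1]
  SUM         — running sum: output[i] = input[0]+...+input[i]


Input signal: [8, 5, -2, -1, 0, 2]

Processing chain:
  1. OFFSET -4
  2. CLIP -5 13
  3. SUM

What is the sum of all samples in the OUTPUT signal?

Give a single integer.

Input: [8, 5, -2, -1, 0, 2]
Stage 1 (OFFSET -4): 8+-4=4, 5+-4=1, -2+-4=-6, -1+-4=-5, 0+-4=-4, 2+-4=-2 -> [4, 1, -6, -5, -4, -2]
Stage 2 (CLIP -5 13): clip(4,-5,13)=4, clip(1,-5,13)=1, clip(-6,-5,13)=-5, clip(-5,-5,13)=-5, clip(-4,-5,13)=-4, clip(-2,-5,13)=-2 -> [4, 1, -5, -5, -4, -2]
Stage 3 (SUM): sum[0..0]=4, sum[0..1]=5, sum[0..2]=0, sum[0..3]=-5, sum[0..4]=-9, sum[0..5]=-11 -> [4, 5, 0, -5, -9, -11]
Output sum: -16

Answer: -16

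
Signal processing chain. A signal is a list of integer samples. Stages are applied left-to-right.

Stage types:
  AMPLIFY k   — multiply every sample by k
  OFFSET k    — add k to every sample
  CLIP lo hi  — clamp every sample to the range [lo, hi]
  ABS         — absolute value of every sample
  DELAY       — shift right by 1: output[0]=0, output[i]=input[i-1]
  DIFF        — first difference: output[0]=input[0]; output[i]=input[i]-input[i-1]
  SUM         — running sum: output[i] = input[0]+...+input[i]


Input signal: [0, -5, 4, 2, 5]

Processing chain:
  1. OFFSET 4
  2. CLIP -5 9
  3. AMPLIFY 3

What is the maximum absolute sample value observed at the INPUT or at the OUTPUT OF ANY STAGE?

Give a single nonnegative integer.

Input: [0, -5, 4, 2, 5] (max |s|=5)
Stage 1 (OFFSET 4): 0+4=4, -5+4=-1, 4+4=8, 2+4=6, 5+4=9 -> [4, -1, 8, 6, 9] (max |s|=9)
Stage 2 (CLIP -5 9): clip(4,-5,9)=4, clip(-1,-5,9)=-1, clip(8,-5,9)=8, clip(6,-5,9)=6, clip(9,-5,9)=9 -> [4, -1, 8, 6, 9] (max |s|=9)
Stage 3 (AMPLIFY 3): 4*3=12, -1*3=-3, 8*3=24, 6*3=18, 9*3=27 -> [12, -3, 24, 18, 27] (max |s|=27)
Overall max amplitude: 27

Answer: 27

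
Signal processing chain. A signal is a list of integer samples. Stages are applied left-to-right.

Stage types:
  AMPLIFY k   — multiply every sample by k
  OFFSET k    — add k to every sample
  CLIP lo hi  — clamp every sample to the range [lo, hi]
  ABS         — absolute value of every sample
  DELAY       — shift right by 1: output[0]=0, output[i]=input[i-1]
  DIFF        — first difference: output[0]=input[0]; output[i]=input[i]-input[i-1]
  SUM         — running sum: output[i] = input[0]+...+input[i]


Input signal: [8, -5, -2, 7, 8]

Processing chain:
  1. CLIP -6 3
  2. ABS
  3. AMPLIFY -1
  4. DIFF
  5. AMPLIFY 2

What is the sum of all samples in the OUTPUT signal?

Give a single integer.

Input: [8, -5, -2, 7, 8]
Stage 1 (CLIP -6 3): clip(8,-6,3)=3, clip(-5,-6,3)=-5, clip(-2,-6,3)=-2, clip(7,-6,3)=3, clip(8,-6,3)=3 -> [3, -5, -2, 3, 3]
Stage 2 (ABS): |3|=3, |-5|=5, |-2|=2, |3|=3, |3|=3 -> [3, 5, 2, 3, 3]
Stage 3 (AMPLIFY -1): 3*-1=-3, 5*-1=-5, 2*-1=-2, 3*-1=-3, 3*-1=-3 -> [-3, -5, -2, -3, -3]
Stage 4 (DIFF): s[0]=-3, -5--3=-2, -2--5=3, -3--2=-1, -3--3=0 -> [-3, -2, 3, -1, 0]
Stage 5 (AMPLIFY 2): -3*2=-6, -2*2=-4, 3*2=6, -1*2=-2, 0*2=0 -> [-6, -4, 6, -2, 0]
Output sum: -6

Answer: -6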